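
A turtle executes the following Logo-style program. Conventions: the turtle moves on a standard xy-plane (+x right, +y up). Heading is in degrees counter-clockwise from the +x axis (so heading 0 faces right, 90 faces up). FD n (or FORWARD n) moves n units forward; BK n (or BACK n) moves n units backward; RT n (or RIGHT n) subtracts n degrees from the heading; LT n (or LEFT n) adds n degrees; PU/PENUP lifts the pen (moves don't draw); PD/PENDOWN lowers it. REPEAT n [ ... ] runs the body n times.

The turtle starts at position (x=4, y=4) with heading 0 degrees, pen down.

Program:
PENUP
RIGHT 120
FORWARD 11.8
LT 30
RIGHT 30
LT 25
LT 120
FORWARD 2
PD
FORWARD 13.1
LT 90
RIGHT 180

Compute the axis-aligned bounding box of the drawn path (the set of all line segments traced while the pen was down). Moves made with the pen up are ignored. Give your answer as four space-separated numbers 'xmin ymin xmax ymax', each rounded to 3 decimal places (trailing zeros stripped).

Executing turtle program step by step:
Start: pos=(4,4), heading=0, pen down
PU: pen up
RT 120: heading 0 -> 240
FD 11.8: (4,4) -> (-1.9,-6.219) [heading=240, move]
LT 30: heading 240 -> 270
RT 30: heading 270 -> 240
LT 25: heading 240 -> 265
LT 120: heading 265 -> 25
FD 2: (-1.9,-6.219) -> (-0.087,-5.374) [heading=25, move]
PD: pen down
FD 13.1: (-0.087,-5.374) -> (11.785,0.162) [heading=25, draw]
LT 90: heading 25 -> 115
RT 180: heading 115 -> 295
Final: pos=(11.785,0.162), heading=295, 1 segment(s) drawn

Segment endpoints: x in {-0.087, 11.785}, y in {-5.374, 0.162}
xmin=-0.087, ymin=-5.374, xmax=11.785, ymax=0.162

Answer: -0.087 -5.374 11.785 0.162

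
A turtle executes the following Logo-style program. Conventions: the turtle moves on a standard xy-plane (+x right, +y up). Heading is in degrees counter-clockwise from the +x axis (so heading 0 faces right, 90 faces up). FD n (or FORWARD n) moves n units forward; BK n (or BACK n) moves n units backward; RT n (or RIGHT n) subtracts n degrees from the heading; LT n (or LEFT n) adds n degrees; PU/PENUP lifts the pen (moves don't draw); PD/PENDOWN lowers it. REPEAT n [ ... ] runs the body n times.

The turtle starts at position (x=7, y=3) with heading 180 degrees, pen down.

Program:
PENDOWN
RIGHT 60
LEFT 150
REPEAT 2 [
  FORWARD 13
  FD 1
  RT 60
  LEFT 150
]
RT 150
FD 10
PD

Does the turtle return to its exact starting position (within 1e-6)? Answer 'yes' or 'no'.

Answer: no

Derivation:
Executing turtle program step by step:
Start: pos=(7,3), heading=180, pen down
PD: pen down
RT 60: heading 180 -> 120
LT 150: heading 120 -> 270
REPEAT 2 [
  -- iteration 1/2 --
  FD 13: (7,3) -> (7,-10) [heading=270, draw]
  FD 1: (7,-10) -> (7,-11) [heading=270, draw]
  RT 60: heading 270 -> 210
  LT 150: heading 210 -> 0
  -- iteration 2/2 --
  FD 13: (7,-11) -> (20,-11) [heading=0, draw]
  FD 1: (20,-11) -> (21,-11) [heading=0, draw]
  RT 60: heading 0 -> 300
  LT 150: heading 300 -> 90
]
RT 150: heading 90 -> 300
FD 10: (21,-11) -> (26,-19.66) [heading=300, draw]
PD: pen down
Final: pos=(26,-19.66), heading=300, 5 segment(s) drawn

Start position: (7, 3)
Final position: (26, -19.66)
Distance = 29.572; >= 1e-6 -> NOT closed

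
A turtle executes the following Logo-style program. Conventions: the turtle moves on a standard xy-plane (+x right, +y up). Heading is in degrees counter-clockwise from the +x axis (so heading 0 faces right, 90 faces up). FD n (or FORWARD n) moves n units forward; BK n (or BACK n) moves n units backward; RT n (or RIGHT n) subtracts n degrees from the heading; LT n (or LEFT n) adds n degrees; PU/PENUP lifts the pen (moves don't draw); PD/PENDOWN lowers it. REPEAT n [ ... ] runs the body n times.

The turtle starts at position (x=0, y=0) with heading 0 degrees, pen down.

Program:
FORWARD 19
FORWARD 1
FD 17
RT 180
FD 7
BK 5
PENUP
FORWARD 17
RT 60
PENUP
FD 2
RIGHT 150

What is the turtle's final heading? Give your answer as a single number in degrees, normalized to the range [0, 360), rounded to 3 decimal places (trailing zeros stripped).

Answer: 330

Derivation:
Executing turtle program step by step:
Start: pos=(0,0), heading=0, pen down
FD 19: (0,0) -> (19,0) [heading=0, draw]
FD 1: (19,0) -> (20,0) [heading=0, draw]
FD 17: (20,0) -> (37,0) [heading=0, draw]
RT 180: heading 0 -> 180
FD 7: (37,0) -> (30,0) [heading=180, draw]
BK 5: (30,0) -> (35,0) [heading=180, draw]
PU: pen up
FD 17: (35,0) -> (18,0) [heading=180, move]
RT 60: heading 180 -> 120
PU: pen up
FD 2: (18,0) -> (17,1.732) [heading=120, move]
RT 150: heading 120 -> 330
Final: pos=(17,1.732), heading=330, 5 segment(s) drawn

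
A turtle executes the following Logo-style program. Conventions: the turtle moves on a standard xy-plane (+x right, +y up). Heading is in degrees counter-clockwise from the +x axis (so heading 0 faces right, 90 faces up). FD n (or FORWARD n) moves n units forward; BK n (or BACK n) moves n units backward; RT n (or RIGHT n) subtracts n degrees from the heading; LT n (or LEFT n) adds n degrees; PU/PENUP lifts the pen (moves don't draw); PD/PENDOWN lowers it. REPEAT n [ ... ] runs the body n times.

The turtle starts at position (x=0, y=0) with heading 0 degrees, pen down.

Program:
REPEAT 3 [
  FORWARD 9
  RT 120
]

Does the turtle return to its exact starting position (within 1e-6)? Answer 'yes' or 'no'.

Executing turtle program step by step:
Start: pos=(0,0), heading=0, pen down
REPEAT 3 [
  -- iteration 1/3 --
  FD 9: (0,0) -> (9,0) [heading=0, draw]
  RT 120: heading 0 -> 240
  -- iteration 2/3 --
  FD 9: (9,0) -> (4.5,-7.794) [heading=240, draw]
  RT 120: heading 240 -> 120
  -- iteration 3/3 --
  FD 9: (4.5,-7.794) -> (0,0) [heading=120, draw]
  RT 120: heading 120 -> 0
]
Final: pos=(0,0), heading=0, 3 segment(s) drawn

Start position: (0, 0)
Final position: (0, 0)
Distance = 0; < 1e-6 -> CLOSED

Answer: yes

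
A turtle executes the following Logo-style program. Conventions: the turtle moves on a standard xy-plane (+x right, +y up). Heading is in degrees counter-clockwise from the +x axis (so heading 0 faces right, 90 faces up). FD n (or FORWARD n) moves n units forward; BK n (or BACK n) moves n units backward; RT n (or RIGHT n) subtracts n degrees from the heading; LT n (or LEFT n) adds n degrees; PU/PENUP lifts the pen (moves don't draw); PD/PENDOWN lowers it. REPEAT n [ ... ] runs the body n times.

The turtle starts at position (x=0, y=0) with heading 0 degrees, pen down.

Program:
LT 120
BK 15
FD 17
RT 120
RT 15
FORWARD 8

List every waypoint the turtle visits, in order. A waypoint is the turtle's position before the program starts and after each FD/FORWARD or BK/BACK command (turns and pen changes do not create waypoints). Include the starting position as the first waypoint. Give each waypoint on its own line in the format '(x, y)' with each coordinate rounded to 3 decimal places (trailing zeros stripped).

Executing turtle program step by step:
Start: pos=(0,0), heading=0, pen down
LT 120: heading 0 -> 120
BK 15: (0,0) -> (7.5,-12.99) [heading=120, draw]
FD 17: (7.5,-12.99) -> (-1,1.732) [heading=120, draw]
RT 120: heading 120 -> 0
RT 15: heading 0 -> 345
FD 8: (-1,1.732) -> (6.727,-0.339) [heading=345, draw]
Final: pos=(6.727,-0.339), heading=345, 3 segment(s) drawn
Waypoints (4 total):
(0, 0)
(7.5, -12.99)
(-1, 1.732)
(6.727, -0.339)

Answer: (0, 0)
(7.5, -12.99)
(-1, 1.732)
(6.727, -0.339)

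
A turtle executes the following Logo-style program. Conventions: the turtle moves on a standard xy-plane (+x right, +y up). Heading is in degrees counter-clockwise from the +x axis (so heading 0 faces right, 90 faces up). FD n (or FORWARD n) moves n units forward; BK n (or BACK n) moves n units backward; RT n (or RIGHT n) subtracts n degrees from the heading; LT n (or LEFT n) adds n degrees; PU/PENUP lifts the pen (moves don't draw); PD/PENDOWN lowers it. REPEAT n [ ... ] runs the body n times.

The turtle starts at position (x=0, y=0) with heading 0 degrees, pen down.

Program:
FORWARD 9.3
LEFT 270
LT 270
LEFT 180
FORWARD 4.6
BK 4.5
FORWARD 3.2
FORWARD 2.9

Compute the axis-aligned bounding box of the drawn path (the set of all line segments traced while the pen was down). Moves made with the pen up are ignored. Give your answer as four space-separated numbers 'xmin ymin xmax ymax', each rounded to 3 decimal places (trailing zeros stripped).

Answer: 0 0 15.5 0

Derivation:
Executing turtle program step by step:
Start: pos=(0,0), heading=0, pen down
FD 9.3: (0,0) -> (9.3,0) [heading=0, draw]
LT 270: heading 0 -> 270
LT 270: heading 270 -> 180
LT 180: heading 180 -> 0
FD 4.6: (9.3,0) -> (13.9,0) [heading=0, draw]
BK 4.5: (13.9,0) -> (9.4,0) [heading=0, draw]
FD 3.2: (9.4,0) -> (12.6,0) [heading=0, draw]
FD 2.9: (12.6,0) -> (15.5,0) [heading=0, draw]
Final: pos=(15.5,0), heading=0, 5 segment(s) drawn

Segment endpoints: x in {0, 9.3, 9.4, 12.6, 13.9, 15.5}, y in {0, 0, 0, 0, 0}
xmin=0, ymin=0, xmax=15.5, ymax=0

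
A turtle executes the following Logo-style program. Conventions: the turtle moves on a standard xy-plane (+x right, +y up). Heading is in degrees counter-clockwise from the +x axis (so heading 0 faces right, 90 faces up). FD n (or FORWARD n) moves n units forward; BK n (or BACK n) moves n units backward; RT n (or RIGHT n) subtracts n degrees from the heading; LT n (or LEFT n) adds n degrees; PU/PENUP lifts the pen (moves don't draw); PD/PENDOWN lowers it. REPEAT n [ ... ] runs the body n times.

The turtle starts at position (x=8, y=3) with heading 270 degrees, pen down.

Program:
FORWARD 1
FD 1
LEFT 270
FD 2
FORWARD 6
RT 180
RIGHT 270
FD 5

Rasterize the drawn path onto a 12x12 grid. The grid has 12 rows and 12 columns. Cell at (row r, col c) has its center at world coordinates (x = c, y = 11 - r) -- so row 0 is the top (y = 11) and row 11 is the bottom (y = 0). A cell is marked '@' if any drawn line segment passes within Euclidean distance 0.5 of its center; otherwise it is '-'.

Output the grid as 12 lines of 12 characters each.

Answer: ------------
------------
------------
------------
------------
@-----------
@-----------
@-----------
@-------@---
@-------@---
@@@@@@@@@---
------------

Derivation:
Segment 0: (8,3) -> (8,2)
Segment 1: (8,2) -> (8,1)
Segment 2: (8,1) -> (6,1)
Segment 3: (6,1) -> (0,1)
Segment 4: (0,1) -> (0,6)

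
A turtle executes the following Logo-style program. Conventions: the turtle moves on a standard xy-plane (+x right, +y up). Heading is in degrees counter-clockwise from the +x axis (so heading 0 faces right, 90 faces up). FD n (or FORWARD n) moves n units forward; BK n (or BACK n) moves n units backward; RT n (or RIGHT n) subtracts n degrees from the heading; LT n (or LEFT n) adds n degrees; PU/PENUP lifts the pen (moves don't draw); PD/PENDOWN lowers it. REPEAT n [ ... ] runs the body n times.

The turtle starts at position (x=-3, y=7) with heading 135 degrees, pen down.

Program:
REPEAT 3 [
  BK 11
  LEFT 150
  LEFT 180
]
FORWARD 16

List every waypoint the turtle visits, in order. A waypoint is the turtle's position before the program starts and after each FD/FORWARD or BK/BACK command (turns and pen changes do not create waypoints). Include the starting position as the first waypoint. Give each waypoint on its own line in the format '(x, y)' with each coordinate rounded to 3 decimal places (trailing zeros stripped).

Answer: (-3, 7)
(4.778, -0.778)
(7.625, -11.403)
(4.778, -22.029)
(16.092, -10.715)

Derivation:
Executing turtle program step by step:
Start: pos=(-3,7), heading=135, pen down
REPEAT 3 [
  -- iteration 1/3 --
  BK 11: (-3,7) -> (4.778,-0.778) [heading=135, draw]
  LT 150: heading 135 -> 285
  LT 180: heading 285 -> 105
  -- iteration 2/3 --
  BK 11: (4.778,-0.778) -> (7.625,-11.403) [heading=105, draw]
  LT 150: heading 105 -> 255
  LT 180: heading 255 -> 75
  -- iteration 3/3 --
  BK 11: (7.625,-11.403) -> (4.778,-22.029) [heading=75, draw]
  LT 150: heading 75 -> 225
  LT 180: heading 225 -> 45
]
FD 16: (4.778,-22.029) -> (16.092,-10.715) [heading=45, draw]
Final: pos=(16.092,-10.715), heading=45, 4 segment(s) drawn
Waypoints (5 total):
(-3, 7)
(4.778, -0.778)
(7.625, -11.403)
(4.778, -22.029)
(16.092, -10.715)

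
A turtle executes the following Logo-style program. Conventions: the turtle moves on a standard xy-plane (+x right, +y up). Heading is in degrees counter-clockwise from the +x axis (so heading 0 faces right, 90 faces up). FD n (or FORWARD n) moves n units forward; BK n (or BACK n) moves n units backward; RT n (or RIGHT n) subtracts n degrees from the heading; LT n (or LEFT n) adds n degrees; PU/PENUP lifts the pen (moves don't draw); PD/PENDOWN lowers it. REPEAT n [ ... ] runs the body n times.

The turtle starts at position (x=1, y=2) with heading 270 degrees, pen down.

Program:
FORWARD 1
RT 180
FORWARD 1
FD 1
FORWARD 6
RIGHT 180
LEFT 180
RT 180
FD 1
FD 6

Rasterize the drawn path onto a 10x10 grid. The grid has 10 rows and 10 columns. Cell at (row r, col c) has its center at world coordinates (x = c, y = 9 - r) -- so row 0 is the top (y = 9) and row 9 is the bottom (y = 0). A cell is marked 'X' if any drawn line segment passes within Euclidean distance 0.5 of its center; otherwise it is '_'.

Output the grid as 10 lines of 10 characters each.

Segment 0: (1,2) -> (1,1)
Segment 1: (1,1) -> (1,2)
Segment 2: (1,2) -> (1,3)
Segment 3: (1,3) -> (1,9)
Segment 4: (1,9) -> (1,8)
Segment 5: (1,8) -> (1,2)

Answer: _X________
_X________
_X________
_X________
_X________
_X________
_X________
_X________
_X________
__________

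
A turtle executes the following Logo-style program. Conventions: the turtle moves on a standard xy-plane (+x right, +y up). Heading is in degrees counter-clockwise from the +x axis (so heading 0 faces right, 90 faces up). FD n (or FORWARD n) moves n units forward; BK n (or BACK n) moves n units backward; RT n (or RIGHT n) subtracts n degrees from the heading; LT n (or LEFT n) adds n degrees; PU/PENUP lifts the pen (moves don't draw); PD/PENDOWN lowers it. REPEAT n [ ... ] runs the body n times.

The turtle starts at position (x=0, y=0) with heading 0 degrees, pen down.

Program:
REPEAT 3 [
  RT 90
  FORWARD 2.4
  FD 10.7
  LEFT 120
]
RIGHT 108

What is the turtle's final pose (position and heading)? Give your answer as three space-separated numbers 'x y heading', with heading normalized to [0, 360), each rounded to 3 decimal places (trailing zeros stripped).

Executing turtle program step by step:
Start: pos=(0,0), heading=0, pen down
REPEAT 3 [
  -- iteration 1/3 --
  RT 90: heading 0 -> 270
  FD 2.4: (0,0) -> (0,-2.4) [heading=270, draw]
  FD 10.7: (0,-2.4) -> (0,-13.1) [heading=270, draw]
  LT 120: heading 270 -> 30
  -- iteration 2/3 --
  RT 90: heading 30 -> 300
  FD 2.4: (0,-13.1) -> (1.2,-15.178) [heading=300, draw]
  FD 10.7: (1.2,-15.178) -> (6.55,-24.445) [heading=300, draw]
  LT 120: heading 300 -> 60
  -- iteration 3/3 --
  RT 90: heading 60 -> 330
  FD 2.4: (6.55,-24.445) -> (8.628,-25.645) [heading=330, draw]
  FD 10.7: (8.628,-25.645) -> (17.895,-30.995) [heading=330, draw]
  LT 120: heading 330 -> 90
]
RT 108: heading 90 -> 342
Final: pos=(17.895,-30.995), heading=342, 6 segment(s) drawn

Answer: 17.895 -30.995 342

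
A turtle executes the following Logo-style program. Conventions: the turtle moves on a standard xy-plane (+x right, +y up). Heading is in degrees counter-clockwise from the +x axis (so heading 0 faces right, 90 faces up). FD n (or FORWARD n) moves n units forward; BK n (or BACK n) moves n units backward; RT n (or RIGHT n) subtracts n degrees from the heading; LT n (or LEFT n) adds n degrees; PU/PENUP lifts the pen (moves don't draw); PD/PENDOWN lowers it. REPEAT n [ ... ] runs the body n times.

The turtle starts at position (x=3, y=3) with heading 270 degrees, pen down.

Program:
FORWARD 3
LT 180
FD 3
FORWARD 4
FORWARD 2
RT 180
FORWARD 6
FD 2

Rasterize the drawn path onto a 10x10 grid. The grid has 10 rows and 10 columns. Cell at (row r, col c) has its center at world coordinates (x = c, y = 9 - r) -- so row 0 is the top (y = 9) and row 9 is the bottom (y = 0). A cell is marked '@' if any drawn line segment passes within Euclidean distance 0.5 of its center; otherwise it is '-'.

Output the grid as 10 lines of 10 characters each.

Segment 0: (3,3) -> (3,0)
Segment 1: (3,0) -> (3,3)
Segment 2: (3,3) -> (3,7)
Segment 3: (3,7) -> (3,9)
Segment 4: (3,9) -> (3,3)
Segment 5: (3,3) -> (3,1)

Answer: ---@------
---@------
---@------
---@------
---@------
---@------
---@------
---@------
---@------
---@------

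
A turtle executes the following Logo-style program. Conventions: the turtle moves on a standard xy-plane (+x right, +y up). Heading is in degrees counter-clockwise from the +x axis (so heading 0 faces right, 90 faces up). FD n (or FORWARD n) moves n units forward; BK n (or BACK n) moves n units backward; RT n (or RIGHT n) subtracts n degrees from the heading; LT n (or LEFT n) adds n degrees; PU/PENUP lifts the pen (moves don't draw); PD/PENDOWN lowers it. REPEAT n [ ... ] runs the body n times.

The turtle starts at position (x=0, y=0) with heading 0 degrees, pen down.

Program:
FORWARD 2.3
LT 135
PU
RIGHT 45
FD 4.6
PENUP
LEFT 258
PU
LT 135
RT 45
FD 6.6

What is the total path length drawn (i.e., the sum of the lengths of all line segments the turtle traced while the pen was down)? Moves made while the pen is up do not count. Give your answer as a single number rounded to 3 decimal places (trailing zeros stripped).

Executing turtle program step by step:
Start: pos=(0,0), heading=0, pen down
FD 2.3: (0,0) -> (2.3,0) [heading=0, draw]
LT 135: heading 0 -> 135
PU: pen up
RT 45: heading 135 -> 90
FD 4.6: (2.3,0) -> (2.3,4.6) [heading=90, move]
PU: pen up
LT 258: heading 90 -> 348
PU: pen up
LT 135: heading 348 -> 123
RT 45: heading 123 -> 78
FD 6.6: (2.3,4.6) -> (3.672,11.056) [heading=78, move]
Final: pos=(3.672,11.056), heading=78, 1 segment(s) drawn

Segment lengths:
  seg 1: (0,0) -> (2.3,0), length = 2.3
Total = 2.3

Answer: 2.3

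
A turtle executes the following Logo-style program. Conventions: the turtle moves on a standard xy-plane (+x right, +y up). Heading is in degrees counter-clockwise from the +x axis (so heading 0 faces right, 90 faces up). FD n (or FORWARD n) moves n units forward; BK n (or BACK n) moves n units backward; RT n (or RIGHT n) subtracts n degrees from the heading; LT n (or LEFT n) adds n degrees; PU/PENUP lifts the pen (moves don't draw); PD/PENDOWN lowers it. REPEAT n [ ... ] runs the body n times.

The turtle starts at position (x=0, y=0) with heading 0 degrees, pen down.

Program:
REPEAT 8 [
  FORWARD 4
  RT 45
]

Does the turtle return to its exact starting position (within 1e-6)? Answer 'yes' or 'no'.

Executing turtle program step by step:
Start: pos=(0,0), heading=0, pen down
REPEAT 8 [
  -- iteration 1/8 --
  FD 4: (0,0) -> (4,0) [heading=0, draw]
  RT 45: heading 0 -> 315
  -- iteration 2/8 --
  FD 4: (4,0) -> (6.828,-2.828) [heading=315, draw]
  RT 45: heading 315 -> 270
  -- iteration 3/8 --
  FD 4: (6.828,-2.828) -> (6.828,-6.828) [heading=270, draw]
  RT 45: heading 270 -> 225
  -- iteration 4/8 --
  FD 4: (6.828,-6.828) -> (4,-9.657) [heading=225, draw]
  RT 45: heading 225 -> 180
  -- iteration 5/8 --
  FD 4: (4,-9.657) -> (0,-9.657) [heading=180, draw]
  RT 45: heading 180 -> 135
  -- iteration 6/8 --
  FD 4: (0,-9.657) -> (-2.828,-6.828) [heading=135, draw]
  RT 45: heading 135 -> 90
  -- iteration 7/8 --
  FD 4: (-2.828,-6.828) -> (-2.828,-2.828) [heading=90, draw]
  RT 45: heading 90 -> 45
  -- iteration 8/8 --
  FD 4: (-2.828,-2.828) -> (0,0) [heading=45, draw]
  RT 45: heading 45 -> 0
]
Final: pos=(0,0), heading=0, 8 segment(s) drawn

Start position: (0, 0)
Final position: (0, 0)
Distance = 0; < 1e-6 -> CLOSED

Answer: yes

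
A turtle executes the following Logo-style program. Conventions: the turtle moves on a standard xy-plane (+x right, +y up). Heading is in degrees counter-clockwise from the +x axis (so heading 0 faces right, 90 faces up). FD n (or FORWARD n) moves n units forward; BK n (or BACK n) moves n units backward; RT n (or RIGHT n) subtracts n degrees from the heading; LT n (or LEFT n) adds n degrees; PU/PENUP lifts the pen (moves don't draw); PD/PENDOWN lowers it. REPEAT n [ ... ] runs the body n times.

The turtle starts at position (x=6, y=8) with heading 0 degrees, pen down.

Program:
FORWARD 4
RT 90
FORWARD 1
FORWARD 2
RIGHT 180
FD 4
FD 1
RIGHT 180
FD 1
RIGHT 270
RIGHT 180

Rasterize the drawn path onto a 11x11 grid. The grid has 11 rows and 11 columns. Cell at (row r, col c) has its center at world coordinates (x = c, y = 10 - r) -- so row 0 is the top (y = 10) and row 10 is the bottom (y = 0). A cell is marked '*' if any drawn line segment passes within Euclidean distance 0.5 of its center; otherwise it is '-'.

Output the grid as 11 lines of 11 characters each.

Segment 0: (6,8) -> (10,8)
Segment 1: (10,8) -> (10,7)
Segment 2: (10,7) -> (10,5)
Segment 3: (10,5) -> (10,9)
Segment 4: (10,9) -> (10,10)
Segment 5: (10,10) -> (10,9)

Answer: ----------*
----------*
------*****
----------*
----------*
----------*
-----------
-----------
-----------
-----------
-----------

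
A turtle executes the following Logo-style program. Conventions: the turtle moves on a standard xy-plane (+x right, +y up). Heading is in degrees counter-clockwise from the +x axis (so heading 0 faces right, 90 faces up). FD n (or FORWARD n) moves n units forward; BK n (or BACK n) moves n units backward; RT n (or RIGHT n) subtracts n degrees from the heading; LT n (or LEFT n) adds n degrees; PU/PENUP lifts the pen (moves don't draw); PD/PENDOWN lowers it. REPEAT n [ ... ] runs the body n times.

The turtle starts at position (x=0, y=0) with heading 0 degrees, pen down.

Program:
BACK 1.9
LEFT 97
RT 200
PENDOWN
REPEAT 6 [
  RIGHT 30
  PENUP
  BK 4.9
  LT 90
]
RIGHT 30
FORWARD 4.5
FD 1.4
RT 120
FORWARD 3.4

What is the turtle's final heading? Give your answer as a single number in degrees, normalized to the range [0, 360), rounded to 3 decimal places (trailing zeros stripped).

Executing turtle program step by step:
Start: pos=(0,0), heading=0, pen down
BK 1.9: (0,0) -> (-1.9,0) [heading=0, draw]
LT 97: heading 0 -> 97
RT 200: heading 97 -> 257
PD: pen down
REPEAT 6 [
  -- iteration 1/6 --
  RT 30: heading 257 -> 227
  PU: pen up
  BK 4.9: (-1.9,0) -> (1.442,3.584) [heading=227, move]
  LT 90: heading 227 -> 317
  -- iteration 2/6 --
  RT 30: heading 317 -> 287
  PU: pen up
  BK 4.9: (1.442,3.584) -> (0.009,8.27) [heading=287, move]
  LT 90: heading 287 -> 17
  -- iteration 3/6 --
  RT 30: heading 17 -> 347
  PU: pen up
  BK 4.9: (0.009,8.27) -> (-4.765,9.372) [heading=347, move]
  LT 90: heading 347 -> 77
  -- iteration 4/6 --
  RT 30: heading 77 -> 47
  PU: pen up
  BK 4.9: (-4.765,9.372) -> (-8.107,5.788) [heading=47, move]
  LT 90: heading 47 -> 137
  -- iteration 5/6 --
  RT 30: heading 137 -> 107
  PU: pen up
  BK 4.9: (-8.107,5.788) -> (-6.674,1.102) [heading=107, move]
  LT 90: heading 107 -> 197
  -- iteration 6/6 --
  RT 30: heading 197 -> 167
  PU: pen up
  BK 4.9: (-6.674,1.102) -> (-1.9,0) [heading=167, move]
  LT 90: heading 167 -> 257
]
RT 30: heading 257 -> 227
FD 4.5: (-1.9,0) -> (-4.969,-3.291) [heading=227, move]
FD 1.4: (-4.969,-3.291) -> (-5.924,-4.315) [heading=227, move]
RT 120: heading 227 -> 107
FD 3.4: (-5.924,-4.315) -> (-6.918,-1.064) [heading=107, move]
Final: pos=(-6.918,-1.064), heading=107, 1 segment(s) drawn

Answer: 107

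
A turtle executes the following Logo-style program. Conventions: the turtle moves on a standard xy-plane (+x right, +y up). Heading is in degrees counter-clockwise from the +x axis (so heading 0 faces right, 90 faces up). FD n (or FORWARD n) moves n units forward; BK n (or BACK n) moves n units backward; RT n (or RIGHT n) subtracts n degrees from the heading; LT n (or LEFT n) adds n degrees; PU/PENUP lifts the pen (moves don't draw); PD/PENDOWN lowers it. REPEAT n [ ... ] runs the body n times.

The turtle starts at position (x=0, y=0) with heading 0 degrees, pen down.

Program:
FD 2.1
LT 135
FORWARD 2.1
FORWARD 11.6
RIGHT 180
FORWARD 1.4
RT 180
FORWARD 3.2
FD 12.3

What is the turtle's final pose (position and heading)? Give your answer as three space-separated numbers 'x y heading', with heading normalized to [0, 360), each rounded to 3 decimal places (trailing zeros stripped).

Executing turtle program step by step:
Start: pos=(0,0), heading=0, pen down
FD 2.1: (0,0) -> (2.1,0) [heading=0, draw]
LT 135: heading 0 -> 135
FD 2.1: (2.1,0) -> (0.615,1.485) [heading=135, draw]
FD 11.6: (0.615,1.485) -> (-7.587,9.687) [heading=135, draw]
RT 180: heading 135 -> 315
FD 1.4: (-7.587,9.687) -> (-6.597,8.697) [heading=315, draw]
RT 180: heading 315 -> 135
FD 3.2: (-6.597,8.697) -> (-8.86,10.96) [heading=135, draw]
FD 12.3: (-8.86,10.96) -> (-17.558,19.658) [heading=135, draw]
Final: pos=(-17.558,19.658), heading=135, 6 segment(s) drawn

Answer: -17.558 19.658 135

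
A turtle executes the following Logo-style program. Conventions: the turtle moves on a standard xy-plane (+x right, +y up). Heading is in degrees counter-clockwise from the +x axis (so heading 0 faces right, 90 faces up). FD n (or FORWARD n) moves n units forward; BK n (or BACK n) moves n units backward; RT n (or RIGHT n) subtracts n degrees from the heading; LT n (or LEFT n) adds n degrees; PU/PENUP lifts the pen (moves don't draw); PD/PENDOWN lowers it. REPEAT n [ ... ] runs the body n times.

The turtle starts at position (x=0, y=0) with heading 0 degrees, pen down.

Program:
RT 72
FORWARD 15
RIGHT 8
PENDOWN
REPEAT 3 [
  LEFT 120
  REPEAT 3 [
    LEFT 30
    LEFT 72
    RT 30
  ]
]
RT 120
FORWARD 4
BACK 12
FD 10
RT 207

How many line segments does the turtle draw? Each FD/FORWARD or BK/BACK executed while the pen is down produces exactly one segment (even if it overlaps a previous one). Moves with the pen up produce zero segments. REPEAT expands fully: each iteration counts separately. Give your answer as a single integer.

Executing turtle program step by step:
Start: pos=(0,0), heading=0, pen down
RT 72: heading 0 -> 288
FD 15: (0,0) -> (4.635,-14.266) [heading=288, draw]
RT 8: heading 288 -> 280
PD: pen down
REPEAT 3 [
  -- iteration 1/3 --
  LT 120: heading 280 -> 40
  REPEAT 3 [
    -- iteration 1/3 --
    LT 30: heading 40 -> 70
    LT 72: heading 70 -> 142
    RT 30: heading 142 -> 112
    -- iteration 2/3 --
    LT 30: heading 112 -> 142
    LT 72: heading 142 -> 214
    RT 30: heading 214 -> 184
    -- iteration 3/3 --
    LT 30: heading 184 -> 214
    LT 72: heading 214 -> 286
    RT 30: heading 286 -> 256
  ]
  -- iteration 2/3 --
  LT 120: heading 256 -> 16
  REPEAT 3 [
    -- iteration 1/3 --
    LT 30: heading 16 -> 46
    LT 72: heading 46 -> 118
    RT 30: heading 118 -> 88
    -- iteration 2/3 --
    LT 30: heading 88 -> 118
    LT 72: heading 118 -> 190
    RT 30: heading 190 -> 160
    -- iteration 3/3 --
    LT 30: heading 160 -> 190
    LT 72: heading 190 -> 262
    RT 30: heading 262 -> 232
  ]
  -- iteration 3/3 --
  LT 120: heading 232 -> 352
  REPEAT 3 [
    -- iteration 1/3 --
    LT 30: heading 352 -> 22
    LT 72: heading 22 -> 94
    RT 30: heading 94 -> 64
    -- iteration 2/3 --
    LT 30: heading 64 -> 94
    LT 72: heading 94 -> 166
    RT 30: heading 166 -> 136
    -- iteration 3/3 --
    LT 30: heading 136 -> 166
    LT 72: heading 166 -> 238
    RT 30: heading 238 -> 208
  ]
]
RT 120: heading 208 -> 88
FD 4: (4.635,-14.266) -> (4.775,-10.268) [heading=88, draw]
BK 12: (4.775,-10.268) -> (4.356,-22.261) [heading=88, draw]
FD 10: (4.356,-22.261) -> (4.705,-12.267) [heading=88, draw]
RT 207: heading 88 -> 241
Final: pos=(4.705,-12.267), heading=241, 4 segment(s) drawn
Segments drawn: 4

Answer: 4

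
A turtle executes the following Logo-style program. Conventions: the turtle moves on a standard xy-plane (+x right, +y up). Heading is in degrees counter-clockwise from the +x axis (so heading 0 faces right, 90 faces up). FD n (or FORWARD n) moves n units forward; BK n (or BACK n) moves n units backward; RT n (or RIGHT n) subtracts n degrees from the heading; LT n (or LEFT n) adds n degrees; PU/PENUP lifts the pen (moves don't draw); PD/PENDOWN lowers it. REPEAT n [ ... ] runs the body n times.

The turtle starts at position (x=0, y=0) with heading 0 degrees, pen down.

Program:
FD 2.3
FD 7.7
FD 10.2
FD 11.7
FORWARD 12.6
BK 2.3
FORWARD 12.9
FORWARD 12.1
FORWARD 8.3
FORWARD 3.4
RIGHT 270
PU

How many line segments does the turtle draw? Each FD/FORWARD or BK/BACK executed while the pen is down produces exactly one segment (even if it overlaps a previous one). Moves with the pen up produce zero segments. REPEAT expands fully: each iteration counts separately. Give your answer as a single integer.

Executing turtle program step by step:
Start: pos=(0,0), heading=0, pen down
FD 2.3: (0,0) -> (2.3,0) [heading=0, draw]
FD 7.7: (2.3,0) -> (10,0) [heading=0, draw]
FD 10.2: (10,0) -> (20.2,0) [heading=0, draw]
FD 11.7: (20.2,0) -> (31.9,0) [heading=0, draw]
FD 12.6: (31.9,0) -> (44.5,0) [heading=0, draw]
BK 2.3: (44.5,0) -> (42.2,0) [heading=0, draw]
FD 12.9: (42.2,0) -> (55.1,0) [heading=0, draw]
FD 12.1: (55.1,0) -> (67.2,0) [heading=0, draw]
FD 8.3: (67.2,0) -> (75.5,0) [heading=0, draw]
FD 3.4: (75.5,0) -> (78.9,0) [heading=0, draw]
RT 270: heading 0 -> 90
PU: pen up
Final: pos=(78.9,0), heading=90, 10 segment(s) drawn
Segments drawn: 10

Answer: 10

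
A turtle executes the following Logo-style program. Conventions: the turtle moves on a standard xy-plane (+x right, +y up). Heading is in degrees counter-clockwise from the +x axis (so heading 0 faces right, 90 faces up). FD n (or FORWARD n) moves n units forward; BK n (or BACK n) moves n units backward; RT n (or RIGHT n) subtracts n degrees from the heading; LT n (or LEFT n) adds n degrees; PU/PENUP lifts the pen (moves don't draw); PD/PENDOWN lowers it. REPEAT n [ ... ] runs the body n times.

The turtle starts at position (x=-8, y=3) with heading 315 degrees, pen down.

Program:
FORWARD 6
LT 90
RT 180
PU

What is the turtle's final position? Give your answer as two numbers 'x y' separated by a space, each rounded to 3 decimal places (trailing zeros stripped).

Executing turtle program step by step:
Start: pos=(-8,3), heading=315, pen down
FD 6: (-8,3) -> (-3.757,-1.243) [heading=315, draw]
LT 90: heading 315 -> 45
RT 180: heading 45 -> 225
PU: pen up
Final: pos=(-3.757,-1.243), heading=225, 1 segment(s) drawn

Answer: -3.757 -1.243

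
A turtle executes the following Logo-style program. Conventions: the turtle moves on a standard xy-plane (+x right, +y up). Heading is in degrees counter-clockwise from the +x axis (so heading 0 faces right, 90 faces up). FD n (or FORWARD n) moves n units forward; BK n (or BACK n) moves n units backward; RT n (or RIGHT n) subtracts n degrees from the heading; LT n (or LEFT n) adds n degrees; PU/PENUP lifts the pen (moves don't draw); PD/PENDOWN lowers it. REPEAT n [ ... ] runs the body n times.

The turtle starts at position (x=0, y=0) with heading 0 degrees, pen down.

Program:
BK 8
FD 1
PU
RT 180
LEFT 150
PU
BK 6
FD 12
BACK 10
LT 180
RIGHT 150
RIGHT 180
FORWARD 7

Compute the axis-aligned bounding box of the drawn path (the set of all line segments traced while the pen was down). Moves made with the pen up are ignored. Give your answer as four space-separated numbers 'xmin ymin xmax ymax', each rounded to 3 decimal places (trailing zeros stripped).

Executing turtle program step by step:
Start: pos=(0,0), heading=0, pen down
BK 8: (0,0) -> (-8,0) [heading=0, draw]
FD 1: (-8,0) -> (-7,0) [heading=0, draw]
PU: pen up
RT 180: heading 0 -> 180
LT 150: heading 180 -> 330
PU: pen up
BK 6: (-7,0) -> (-12.196,3) [heading=330, move]
FD 12: (-12.196,3) -> (-1.804,-3) [heading=330, move]
BK 10: (-1.804,-3) -> (-10.464,2) [heading=330, move]
LT 180: heading 330 -> 150
RT 150: heading 150 -> 0
RT 180: heading 0 -> 180
FD 7: (-10.464,2) -> (-17.464,2) [heading=180, move]
Final: pos=(-17.464,2), heading=180, 2 segment(s) drawn

Segment endpoints: x in {-8, -7, 0}, y in {0}
xmin=-8, ymin=0, xmax=0, ymax=0

Answer: -8 0 0 0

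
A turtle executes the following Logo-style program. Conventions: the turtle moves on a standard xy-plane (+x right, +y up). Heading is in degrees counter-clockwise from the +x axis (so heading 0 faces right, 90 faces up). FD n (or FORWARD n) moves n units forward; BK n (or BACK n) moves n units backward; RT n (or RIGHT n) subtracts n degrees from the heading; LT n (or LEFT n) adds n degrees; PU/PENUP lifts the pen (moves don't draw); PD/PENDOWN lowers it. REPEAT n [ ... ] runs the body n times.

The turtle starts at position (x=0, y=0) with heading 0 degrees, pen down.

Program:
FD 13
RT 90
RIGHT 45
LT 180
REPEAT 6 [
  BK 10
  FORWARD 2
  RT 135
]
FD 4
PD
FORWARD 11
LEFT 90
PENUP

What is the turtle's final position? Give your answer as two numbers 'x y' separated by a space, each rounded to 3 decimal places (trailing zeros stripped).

Answer: 21.263 -16.263

Derivation:
Executing turtle program step by step:
Start: pos=(0,0), heading=0, pen down
FD 13: (0,0) -> (13,0) [heading=0, draw]
RT 90: heading 0 -> 270
RT 45: heading 270 -> 225
LT 180: heading 225 -> 45
REPEAT 6 [
  -- iteration 1/6 --
  BK 10: (13,0) -> (5.929,-7.071) [heading=45, draw]
  FD 2: (5.929,-7.071) -> (7.343,-5.657) [heading=45, draw]
  RT 135: heading 45 -> 270
  -- iteration 2/6 --
  BK 10: (7.343,-5.657) -> (7.343,4.343) [heading=270, draw]
  FD 2: (7.343,4.343) -> (7.343,2.343) [heading=270, draw]
  RT 135: heading 270 -> 135
  -- iteration 3/6 --
  BK 10: (7.343,2.343) -> (14.414,-4.728) [heading=135, draw]
  FD 2: (14.414,-4.728) -> (13,-3.314) [heading=135, draw]
  RT 135: heading 135 -> 0
  -- iteration 4/6 --
  BK 10: (13,-3.314) -> (3,-3.314) [heading=0, draw]
  FD 2: (3,-3.314) -> (5,-3.314) [heading=0, draw]
  RT 135: heading 0 -> 225
  -- iteration 5/6 --
  BK 10: (5,-3.314) -> (12.071,3.757) [heading=225, draw]
  FD 2: (12.071,3.757) -> (10.657,2.343) [heading=225, draw]
  RT 135: heading 225 -> 90
  -- iteration 6/6 --
  BK 10: (10.657,2.343) -> (10.657,-7.657) [heading=90, draw]
  FD 2: (10.657,-7.657) -> (10.657,-5.657) [heading=90, draw]
  RT 135: heading 90 -> 315
]
FD 4: (10.657,-5.657) -> (13.485,-8.485) [heading=315, draw]
PD: pen down
FD 11: (13.485,-8.485) -> (21.263,-16.263) [heading=315, draw]
LT 90: heading 315 -> 45
PU: pen up
Final: pos=(21.263,-16.263), heading=45, 15 segment(s) drawn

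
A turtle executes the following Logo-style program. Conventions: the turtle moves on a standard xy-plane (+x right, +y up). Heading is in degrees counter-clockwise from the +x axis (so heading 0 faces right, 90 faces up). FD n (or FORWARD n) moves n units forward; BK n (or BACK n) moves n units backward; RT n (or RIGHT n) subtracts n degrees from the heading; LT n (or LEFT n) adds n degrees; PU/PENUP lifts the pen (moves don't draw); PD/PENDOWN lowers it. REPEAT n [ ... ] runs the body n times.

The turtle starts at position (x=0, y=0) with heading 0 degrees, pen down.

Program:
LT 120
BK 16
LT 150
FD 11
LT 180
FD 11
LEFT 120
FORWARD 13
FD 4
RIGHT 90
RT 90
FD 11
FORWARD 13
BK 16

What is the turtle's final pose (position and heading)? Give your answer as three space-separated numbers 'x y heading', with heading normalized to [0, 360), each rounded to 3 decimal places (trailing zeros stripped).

Answer: 0.206 -18.356 30

Derivation:
Executing turtle program step by step:
Start: pos=(0,0), heading=0, pen down
LT 120: heading 0 -> 120
BK 16: (0,0) -> (8,-13.856) [heading=120, draw]
LT 150: heading 120 -> 270
FD 11: (8,-13.856) -> (8,-24.856) [heading=270, draw]
LT 180: heading 270 -> 90
FD 11: (8,-24.856) -> (8,-13.856) [heading=90, draw]
LT 120: heading 90 -> 210
FD 13: (8,-13.856) -> (-3.258,-20.356) [heading=210, draw]
FD 4: (-3.258,-20.356) -> (-6.722,-22.356) [heading=210, draw]
RT 90: heading 210 -> 120
RT 90: heading 120 -> 30
FD 11: (-6.722,-22.356) -> (2.804,-16.856) [heading=30, draw]
FD 13: (2.804,-16.856) -> (14.062,-10.356) [heading=30, draw]
BK 16: (14.062,-10.356) -> (0.206,-18.356) [heading=30, draw]
Final: pos=(0.206,-18.356), heading=30, 8 segment(s) drawn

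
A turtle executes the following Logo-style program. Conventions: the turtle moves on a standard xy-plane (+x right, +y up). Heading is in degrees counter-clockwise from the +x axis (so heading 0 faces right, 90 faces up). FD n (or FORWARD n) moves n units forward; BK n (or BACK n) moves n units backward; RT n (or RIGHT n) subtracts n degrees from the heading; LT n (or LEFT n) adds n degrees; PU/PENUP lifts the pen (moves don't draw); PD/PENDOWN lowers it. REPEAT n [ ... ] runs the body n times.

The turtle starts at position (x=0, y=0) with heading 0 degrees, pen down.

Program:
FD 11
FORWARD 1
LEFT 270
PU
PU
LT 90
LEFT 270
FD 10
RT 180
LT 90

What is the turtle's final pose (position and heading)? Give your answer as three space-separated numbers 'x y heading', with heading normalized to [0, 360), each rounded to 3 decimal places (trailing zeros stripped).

Executing turtle program step by step:
Start: pos=(0,0), heading=0, pen down
FD 11: (0,0) -> (11,0) [heading=0, draw]
FD 1: (11,0) -> (12,0) [heading=0, draw]
LT 270: heading 0 -> 270
PU: pen up
PU: pen up
LT 90: heading 270 -> 0
LT 270: heading 0 -> 270
FD 10: (12,0) -> (12,-10) [heading=270, move]
RT 180: heading 270 -> 90
LT 90: heading 90 -> 180
Final: pos=(12,-10), heading=180, 2 segment(s) drawn

Answer: 12 -10 180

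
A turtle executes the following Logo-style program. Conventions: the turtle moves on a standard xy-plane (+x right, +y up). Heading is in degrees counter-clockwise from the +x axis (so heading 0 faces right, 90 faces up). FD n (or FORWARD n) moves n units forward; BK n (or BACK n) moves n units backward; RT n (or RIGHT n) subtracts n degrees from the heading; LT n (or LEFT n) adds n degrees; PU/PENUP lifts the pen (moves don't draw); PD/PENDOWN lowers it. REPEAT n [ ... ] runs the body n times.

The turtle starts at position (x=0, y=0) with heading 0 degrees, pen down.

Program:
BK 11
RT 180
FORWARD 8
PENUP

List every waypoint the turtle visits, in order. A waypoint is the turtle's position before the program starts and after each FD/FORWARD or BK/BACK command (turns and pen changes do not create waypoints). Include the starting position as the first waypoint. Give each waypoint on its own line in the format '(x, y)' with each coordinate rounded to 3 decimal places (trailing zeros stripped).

Answer: (0, 0)
(-11, 0)
(-19, 0)

Derivation:
Executing turtle program step by step:
Start: pos=(0,0), heading=0, pen down
BK 11: (0,0) -> (-11,0) [heading=0, draw]
RT 180: heading 0 -> 180
FD 8: (-11,0) -> (-19,0) [heading=180, draw]
PU: pen up
Final: pos=(-19,0), heading=180, 2 segment(s) drawn
Waypoints (3 total):
(0, 0)
(-11, 0)
(-19, 0)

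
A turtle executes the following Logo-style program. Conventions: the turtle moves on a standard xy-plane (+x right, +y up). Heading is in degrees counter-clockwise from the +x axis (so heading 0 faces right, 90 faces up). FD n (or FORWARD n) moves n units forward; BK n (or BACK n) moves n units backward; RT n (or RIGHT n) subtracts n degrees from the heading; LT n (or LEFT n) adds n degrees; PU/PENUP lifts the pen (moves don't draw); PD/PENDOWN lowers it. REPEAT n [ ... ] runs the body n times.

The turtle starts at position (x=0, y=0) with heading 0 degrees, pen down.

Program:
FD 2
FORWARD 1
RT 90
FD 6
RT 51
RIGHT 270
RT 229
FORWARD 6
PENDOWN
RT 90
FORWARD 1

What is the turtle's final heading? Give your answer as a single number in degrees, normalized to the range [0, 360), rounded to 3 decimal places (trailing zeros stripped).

Answer: 350

Derivation:
Executing turtle program step by step:
Start: pos=(0,0), heading=0, pen down
FD 2: (0,0) -> (2,0) [heading=0, draw]
FD 1: (2,0) -> (3,0) [heading=0, draw]
RT 90: heading 0 -> 270
FD 6: (3,0) -> (3,-6) [heading=270, draw]
RT 51: heading 270 -> 219
RT 270: heading 219 -> 309
RT 229: heading 309 -> 80
FD 6: (3,-6) -> (4.042,-0.091) [heading=80, draw]
PD: pen down
RT 90: heading 80 -> 350
FD 1: (4.042,-0.091) -> (5.027,-0.265) [heading=350, draw]
Final: pos=(5.027,-0.265), heading=350, 5 segment(s) drawn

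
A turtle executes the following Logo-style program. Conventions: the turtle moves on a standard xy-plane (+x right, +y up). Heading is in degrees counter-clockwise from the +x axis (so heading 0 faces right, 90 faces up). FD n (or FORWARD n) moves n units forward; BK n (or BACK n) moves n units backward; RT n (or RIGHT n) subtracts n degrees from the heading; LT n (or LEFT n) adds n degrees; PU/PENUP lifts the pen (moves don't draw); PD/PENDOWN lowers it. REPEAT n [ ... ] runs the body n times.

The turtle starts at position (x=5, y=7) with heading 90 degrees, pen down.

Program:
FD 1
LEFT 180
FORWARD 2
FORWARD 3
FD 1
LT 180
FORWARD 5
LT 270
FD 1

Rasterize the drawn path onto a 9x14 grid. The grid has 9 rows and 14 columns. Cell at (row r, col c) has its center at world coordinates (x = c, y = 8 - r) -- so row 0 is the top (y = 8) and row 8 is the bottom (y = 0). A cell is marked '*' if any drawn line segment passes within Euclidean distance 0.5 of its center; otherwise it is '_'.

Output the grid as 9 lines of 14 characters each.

Segment 0: (5,7) -> (5,8)
Segment 1: (5,8) -> (5,6)
Segment 2: (5,6) -> (5,3)
Segment 3: (5,3) -> (5,2)
Segment 4: (5,2) -> (5,7)
Segment 5: (5,7) -> (6,7)

Answer: _____*________
_____**_______
_____*________
_____*________
_____*________
_____*________
_____*________
______________
______________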